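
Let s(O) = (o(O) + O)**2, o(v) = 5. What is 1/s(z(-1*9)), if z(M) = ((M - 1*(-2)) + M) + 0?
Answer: 1/121 ≈ 0.0082645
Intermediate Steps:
z(M) = 2 + 2*M (z(M) = ((M + 2) + M) + 0 = ((2 + M) + M) + 0 = (2 + 2*M) + 0 = 2 + 2*M)
s(O) = (5 + O)**2
1/s(z(-1*9)) = 1/((5 + (2 + 2*(-1*9)))**2) = 1/((5 + (2 + 2*(-9)))**2) = 1/((5 + (2 - 18))**2) = 1/((5 - 16)**2) = 1/((-11)**2) = 1/121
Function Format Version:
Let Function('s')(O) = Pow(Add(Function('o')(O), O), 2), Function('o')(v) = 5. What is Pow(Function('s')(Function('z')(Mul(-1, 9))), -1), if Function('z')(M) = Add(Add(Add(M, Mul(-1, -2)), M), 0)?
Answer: Rational(1, 121) ≈ 0.0082645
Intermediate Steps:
Function('z')(M) = Add(2, Mul(2, M)) (Function('z')(M) = Add(Add(Add(M, 2), M), 0) = Add(Add(Add(2, M), M), 0) = Add(Add(2, Mul(2, M)), 0) = Add(2, Mul(2, M)))
Function('s')(O) = Pow(Add(5, O), 2)
Pow(Function('s')(Function('z')(Mul(-1, 9))), -1) = Pow(Pow(Add(5, Add(2, Mul(2, Mul(-1, 9)))), 2), -1) = Pow(Pow(Add(5, Add(2, Mul(2, -9))), 2), -1) = Pow(Pow(Add(5, Add(2, -18)), 2), -1) = Pow(Pow(Add(5, -16), 2), -1) = Pow(Pow(-11, 2), -1) = Pow(121, -1) = Rational(1, 121)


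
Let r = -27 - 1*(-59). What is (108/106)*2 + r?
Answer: 1804/53 ≈ 34.038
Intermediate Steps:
r = 32 (r = -27 + 59 = 32)
(108/106)*2 + r = (108/106)*2 + 32 = (108*(1/106))*2 + 32 = (54/53)*2 + 32 = 108/53 + 32 = 1804/53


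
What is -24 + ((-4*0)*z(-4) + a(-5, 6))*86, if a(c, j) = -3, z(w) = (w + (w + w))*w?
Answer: -282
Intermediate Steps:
z(w) = 3*w² (z(w) = (w + 2*w)*w = (3*w)*w = 3*w²)
-24 + ((-4*0)*z(-4) + a(-5, 6))*86 = -24 + ((-4*0)*(3*(-4)²) - 3)*86 = -24 + (0*(3*16) - 3)*86 = -24 + (0*48 - 3)*86 = -24 + (0 - 3)*86 = -24 - 3*86 = -24 - 258 = -282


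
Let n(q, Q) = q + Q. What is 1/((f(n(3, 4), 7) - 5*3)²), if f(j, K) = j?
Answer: 1/64 ≈ 0.015625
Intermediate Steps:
n(q, Q) = Q + q
1/((f(n(3, 4), 7) - 5*3)²) = 1/(((4 + 3) - 5*3)²) = 1/((7 - 15)²) = 1/((-8)²) = 1/64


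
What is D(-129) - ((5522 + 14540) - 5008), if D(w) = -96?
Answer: -15150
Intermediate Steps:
D(-129) - ((5522 + 14540) - 5008) = -96 - ((5522 + 14540) - 5008) = -96 - (20062 - 5008) = -96 - 1*15054 = -96 - 15054 = -15150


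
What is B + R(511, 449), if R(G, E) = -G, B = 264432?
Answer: 263921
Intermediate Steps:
B + R(511, 449) = 264432 - 1*511 = 264432 - 511 = 263921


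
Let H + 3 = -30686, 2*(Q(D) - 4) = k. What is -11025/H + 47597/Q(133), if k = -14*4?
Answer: -1460439733/736536 ≈ -1982.8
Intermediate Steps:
k = -56
Q(D) = -24 (Q(D) = 4 + (½)*(-56) = 4 - 28 = -24)
H = -30689 (H = -3 - 30686 = -30689)
-11025/H + 47597/Q(133) = -11025/(-30689) + 47597/(-24) = -11025*(-1/30689) + 47597*(-1/24) = 11025/30689 - 47597/24 = -1460439733/736536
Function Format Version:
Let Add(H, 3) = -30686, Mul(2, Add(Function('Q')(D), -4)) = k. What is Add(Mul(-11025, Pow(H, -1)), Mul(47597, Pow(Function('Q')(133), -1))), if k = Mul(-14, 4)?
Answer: Rational(-1460439733, 736536) ≈ -1982.8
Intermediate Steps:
k = -56
Function('Q')(D) = -24 (Function('Q')(D) = Add(4, Mul(Rational(1, 2), -56)) = Add(4, -28) = -24)
H = -30689 (H = Add(-3, -30686) = -30689)
Add(Mul(-11025, Pow(H, -1)), Mul(47597, Pow(Function('Q')(133), -1))) = Add(Mul(-11025, Pow(-30689, -1)), Mul(47597, Pow(-24, -1))) = Add(Mul(-11025, Rational(-1, 30689)), Mul(47597, Rational(-1, 24))) = Add(Rational(11025, 30689), Rational(-47597, 24)) = Rational(-1460439733, 736536)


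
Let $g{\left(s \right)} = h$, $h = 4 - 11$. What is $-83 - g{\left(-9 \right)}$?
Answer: $-76$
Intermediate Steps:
$h = -7$ ($h = 4 - 11 = -7$)
$g{\left(s \right)} = -7$
$-83 - g{\left(-9 \right)} = -83 - -7 = -83 + 7 = -76$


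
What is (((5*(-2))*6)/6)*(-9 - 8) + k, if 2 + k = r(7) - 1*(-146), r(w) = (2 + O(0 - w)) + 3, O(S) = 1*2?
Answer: 321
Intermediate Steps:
O(S) = 2
r(w) = 7 (r(w) = (2 + 2) + 3 = 4 + 3 = 7)
k = 151 (k = -2 + (7 - 1*(-146)) = -2 + (7 + 146) = -2 + 153 = 151)
(((5*(-2))*6)/6)*(-9 - 8) + k = (((5*(-2))*6)/6)*(-9 - 8) + 151 = (-10*6*(⅙))*(-17) + 151 = -60*⅙*(-17) + 151 = -10*(-17) + 151 = 170 + 151 = 321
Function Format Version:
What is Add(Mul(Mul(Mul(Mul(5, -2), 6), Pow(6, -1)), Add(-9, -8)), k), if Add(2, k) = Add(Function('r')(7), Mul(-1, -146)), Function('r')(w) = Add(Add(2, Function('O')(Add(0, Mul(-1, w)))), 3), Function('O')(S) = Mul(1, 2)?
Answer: 321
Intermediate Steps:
Function('O')(S) = 2
Function('r')(w) = 7 (Function('r')(w) = Add(Add(2, 2), 3) = Add(4, 3) = 7)
k = 151 (k = Add(-2, Add(7, Mul(-1, -146))) = Add(-2, Add(7, 146)) = Add(-2, 153) = 151)
Add(Mul(Mul(Mul(Mul(5, -2), 6), Pow(6, -1)), Add(-9, -8)), k) = Add(Mul(Mul(Mul(Mul(5, -2), 6), Pow(6, -1)), Add(-9, -8)), 151) = Add(Mul(Mul(Mul(-10, 6), Rational(1, 6)), -17), 151) = Add(Mul(Mul(-60, Rational(1, 6)), -17), 151) = Add(Mul(-10, -17), 151) = Add(170, 151) = 321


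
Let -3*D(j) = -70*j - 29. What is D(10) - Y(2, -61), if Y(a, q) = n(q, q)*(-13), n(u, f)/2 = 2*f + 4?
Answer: -2825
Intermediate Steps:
D(j) = 29/3 + 70*j/3 (D(j) = -(-70*j - 29)/3 = -(-29 - 70*j)/3 = 29/3 + 70*j/3)
n(u, f) = 8 + 4*f (n(u, f) = 2*(2*f + 4) = 2*(4 + 2*f) = 8 + 4*f)
Y(a, q) = -104 - 52*q (Y(a, q) = (8 + 4*q)*(-13) = -104 - 52*q)
D(10) - Y(2, -61) = (29/3 + (70/3)*10) - (-104 - 52*(-61)) = (29/3 + 700/3) - (-104 + 3172) = 243 - 1*3068 = 243 - 3068 = -2825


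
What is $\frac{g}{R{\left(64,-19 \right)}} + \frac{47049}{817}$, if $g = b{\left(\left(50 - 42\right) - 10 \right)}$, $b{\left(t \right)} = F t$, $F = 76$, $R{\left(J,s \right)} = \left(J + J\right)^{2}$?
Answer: $\frac{96340829}{1673216} \approx 57.578$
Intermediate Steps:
$R{\left(J,s \right)} = 4 J^{2}$ ($R{\left(J,s \right)} = \left(2 J\right)^{2} = 4 J^{2}$)
$b{\left(t \right)} = 76 t$
$g = -152$ ($g = 76 \left(\left(50 - 42\right) - 10\right) = 76 \left(8 - 10\right) = 76 \left(-2\right) = -152$)
$\frac{g}{R{\left(64,-19 \right)}} + \frac{47049}{817} = - \frac{152}{4 \cdot 64^{2}} + \frac{47049}{817} = - \frac{152}{4 \cdot 4096} + 47049 \cdot \frac{1}{817} = - \frac{152}{16384} + \frac{47049}{817} = \left(-152\right) \frac{1}{16384} + \frac{47049}{817} = - \frac{19}{2048} + \frac{47049}{817} = \frac{96340829}{1673216}$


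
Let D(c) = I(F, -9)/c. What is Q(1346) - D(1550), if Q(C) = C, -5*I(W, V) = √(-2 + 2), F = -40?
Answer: 1346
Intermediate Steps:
I(W, V) = 0 (I(W, V) = -√(-2 + 2)/5 = -√0/5 = -⅕*0 = 0)
D(c) = 0 (D(c) = 0/c = 0)
Q(1346) - D(1550) = 1346 - 1*0 = 1346 + 0 = 1346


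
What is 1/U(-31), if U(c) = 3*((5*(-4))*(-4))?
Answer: 1/240 ≈ 0.0041667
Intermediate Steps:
U(c) = 240 (U(c) = 3*(-20*(-4)) = 3*80 = 240)
1/U(-31) = 1/240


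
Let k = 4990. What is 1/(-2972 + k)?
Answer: 1/2018 ≈ 0.00049554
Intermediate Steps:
1/(-2972 + k) = 1/(-2972 + 4990) = 1/2018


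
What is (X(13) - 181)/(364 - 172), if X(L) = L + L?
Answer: -155/192 ≈ -0.80729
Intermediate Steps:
X(L) = 2*L
(X(13) - 181)/(364 - 172) = (2*13 - 181)/(364 - 172) = (26 - 181)/192 = -155*1/192 = -155/192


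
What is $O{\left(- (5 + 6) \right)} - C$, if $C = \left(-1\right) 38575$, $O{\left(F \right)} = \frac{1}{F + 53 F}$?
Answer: $\frac{22913549}{594} \approx 38575.0$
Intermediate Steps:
$O{\left(F \right)} = \frac{1}{54 F}$
$C = -38575$
$O{\left(- (5 + 6) \right)} - C = \frac{1}{54 \left(- (5 + 6)\right)} - -38575 = \frac{1}{54 \left(\left(-1\right) 11\right)} + 38575 = \frac{1}{54 \left(-11\right)} + 38575 = \frac{1}{54} \left(- \frac{1}{11}\right) + 38575 = - \frac{1}{594} + 38575 = \frac{22913549}{594}$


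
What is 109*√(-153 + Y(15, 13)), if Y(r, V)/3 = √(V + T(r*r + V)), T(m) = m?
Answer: 109*√(-153 + 3*√251) ≈ 1119.4*I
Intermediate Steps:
Y(r, V) = 3*√(r² + 2*V) (Y(r, V) = 3*√(V + (r*r + V)) = 3*√(V + (r² + V)) = 3*√(V + (V + r²)) = 3*√(r² + 2*V))
109*√(-153 + Y(15, 13)) = 109*√(-153 + 3*√(15² + 2*13)) = 109*√(-153 + 3*√(225 + 26)) = 109*√(-153 + 3*√251)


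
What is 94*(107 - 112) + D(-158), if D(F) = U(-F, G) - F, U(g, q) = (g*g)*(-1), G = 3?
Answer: -25276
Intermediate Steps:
U(g, q) = -g² (U(g, q) = g²*(-1) = -g²)
D(F) = -F - F² (D(F) = -(-F)² - F = -F² - F = -F - F²)
94*(107 - 112) + D(-158) = 94*(107 - 112) - 158*(-1 - 1*(-158)) = 94*(-5) - 158*(-1 + 158) = -470 - 158*157 = -470 - 24806 = -25276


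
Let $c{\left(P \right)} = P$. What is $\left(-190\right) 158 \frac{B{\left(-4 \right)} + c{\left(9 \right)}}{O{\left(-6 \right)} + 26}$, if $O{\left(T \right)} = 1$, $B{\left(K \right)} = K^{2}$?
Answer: $- \frac{750500}{27} \approx -27796.0$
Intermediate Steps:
$\left(-190\right) 158 \frac{B{\left(-4 \right)} + c{\left(9 \right)}}{O{\left(-6 \right)} + 26} = \left(-190\right) 158 \frac{\left(-4\right)^{2} + 9}{1 + 26} = - 30020 \frac{16 + 9}{27} = - 30020 \cdot 25 \cdot \frac{1}{27} = \left(-30020\right) \frac{25}{27} = - \frac{750500}{27}$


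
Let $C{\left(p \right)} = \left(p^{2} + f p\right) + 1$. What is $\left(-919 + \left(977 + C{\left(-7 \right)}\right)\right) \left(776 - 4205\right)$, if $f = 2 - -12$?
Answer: $-34290$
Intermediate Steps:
$f = 14$ ($f = 2 + 12 = 14$)
$C{\left(p \right)} = 1 + p^{2} + 14 p$ ($C{\left(p \right)} = \left(p^{2} + 14 p\right) + 1 = 1 + p^{2} + 14 p$)
$\left(-919 + \left(977 + C{\left(-7 \right)}\right)\right) \left(776 - 4205\right) = \left(-919 + \left(977 + \left(1 + \left(-7\right)^{2} + 14 \left(-7\right)\right)\right)\right) \left(776 - 4205\right) = \left(-919 + \left(977 + \left(1 + 49 - 98\right)\right)\right) \left(-3429\right) = \left(-919 + \left(977 - 48\right)\right) \left(-3429\right) = \left(-919 + 929\right) \left(-3429\right) = 10 \left(-3429\right) = -34290$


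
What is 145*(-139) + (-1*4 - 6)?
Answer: -20165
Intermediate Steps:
145*(-139) + (-1*4 - 6) = -20155 + (-4 - 6) = -20155 - 10 = -20165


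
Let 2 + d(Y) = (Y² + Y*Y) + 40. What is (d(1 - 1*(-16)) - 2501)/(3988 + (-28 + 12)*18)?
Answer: -377/740 ≈ -0.50946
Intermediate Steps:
d(Y) = 38 + 2*Y² (d(Y) = -2 + ((Y² + Y*Y) + 40) = -2 + ((Y² + Y²) + 40) = -2 + (2*Y² + 40) = -2 + (40 + 2*Y²) = 38 + 2*Y²)
(d(1 - 1*(-16)) - 2501)/(3988 + (-28 + 12)*18) = ((38 + 2*(1 - 1*(-16))²) - 2501)/(3988 + (-28 + 12)*18) = ((38 + 2*(1 + 16)²) - 2501)/(3988 - 16*18) = ((38 + 2*17²) - 2501)/(3988 - 288) = ((38 + 2*289) - 2501)/3700 = ((38 + 578) - 2501)*(1/3700) = (616 - 2501)*(1/3700) = -1885*1/3700 = -377/740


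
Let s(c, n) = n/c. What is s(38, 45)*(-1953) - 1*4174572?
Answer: -158721621/38 ≈ -4.1769e+6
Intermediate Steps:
s(38, 45)*(-1953) - 1*4174572 = (45/38)*(-1953) - 1*4174572 = (45*(1/38))*(-1953) - 4174572 = (45/38)*(-1953) - 4174572 = -87885/38 - 4174572 = -158721621/38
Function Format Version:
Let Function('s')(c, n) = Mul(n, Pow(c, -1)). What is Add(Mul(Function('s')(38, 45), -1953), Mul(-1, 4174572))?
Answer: Rational(-158721621, 38) ≈ -4.1769e+6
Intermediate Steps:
Add(Mul(Function('s')(38, 45), -1953), Mul(-1, 4174572)) = Add(Mul(Mul(45, Pow(38, -1)), -1953), Mul(-1, 4174572)) = Add(Mul(Mul(45, Rational(1, 38)), -1953), -4174572) = Add(Mul(Rational(45, 38), -1953), -4174572) = Add(Rational(-87885, 38), -4174572) = Rational(-158721621, 38)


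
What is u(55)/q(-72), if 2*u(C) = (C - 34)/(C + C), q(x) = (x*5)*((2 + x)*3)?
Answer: 1/792000 ≈ 1.2626e-6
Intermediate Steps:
q(x) = 5*x*(6 + 3*x) (q(x) = (5*x)*(6 + 3*x) = 5*x*(6 + 3*x))
u(C) = (-34 + C)/(4*C) (u(C) = ((C - 34)/(C + C))/2 = ((-34 + C)/((2*C)))/2 = ((-34 + C)*(1/(2*C)))/2 = ((-34 + C)/(2*C))/2 = (-34 + C)/(4*C))
u(55)/q(-72) = ((¼)*(-34 + 55)/55)/((15*(-72)*(2 - 72))) = ((¼)*(1/55)*21)/((15*(-72)*(-70))) = (21/220)/75600 = (21/220)*(1/75600) = 1/792000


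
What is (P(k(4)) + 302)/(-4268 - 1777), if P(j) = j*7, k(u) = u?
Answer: -22/403 ≈ -0.054591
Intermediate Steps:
P(j) = 7*j
(P(k(4)) + 302)/(-4268 - 1777) = (7*4 + 302)/(-4268 - 1777) = (28 + 302)/(-6045) = 330*(-1/6045) = -22/403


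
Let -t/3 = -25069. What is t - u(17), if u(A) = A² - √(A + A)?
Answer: 74918 + √34 ≈ 74924.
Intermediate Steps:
t = 75207 (t = -3*(-25069) = 75207)
u(A) = A² - √2*√A (u(A) = A² - √(2*A) = A² - √2*√A)
t - u(17) = 75207 - (17² - √2*√17) = 75207 - (289 - √34) = 75207 + (-289 + √34) = 74918 + √34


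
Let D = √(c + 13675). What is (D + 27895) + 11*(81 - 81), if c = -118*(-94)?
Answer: 27895 + √24767 ≈ 28052.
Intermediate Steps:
c = 11092
D = √24767 (D = √(11092 + 13675) = √24767 ≈ 157.38)
(D + 27895) + 11*(81 - 81) = (√24767 + 27895) + 11*(81 - 81) = (27895 + √24767) + 11*0 = (27895 + √24767) + 0 = 27895 + √24767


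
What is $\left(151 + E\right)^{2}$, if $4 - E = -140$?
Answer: $87025$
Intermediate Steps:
$E = 144$ ($E = 4 - -140 = 4 + 140 = 144$)
$\left(151 + E\right)^{2} = \left(151 + 144\right)^{2} = 295^{2} = 87025$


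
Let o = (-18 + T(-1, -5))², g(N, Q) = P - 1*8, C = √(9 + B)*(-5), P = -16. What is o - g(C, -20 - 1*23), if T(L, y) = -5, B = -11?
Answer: 553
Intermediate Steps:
C = -5*I*√2 (C = √(9 - 11)*(-5) = √(-2)*(-5) = (I*√2)*(-5) = -5*I*√2 ≈ -7.0711*I)
g(N, Q) = -24 (g(N, Q) = -16 - 1*8 = -16 - 8 = -24)
o = 529 (o = (-18 - 5)² = (-23)² = 529)
o - g(C, -20 - 1*23) = 529 - 1*(-24) = 529 + 24 = 553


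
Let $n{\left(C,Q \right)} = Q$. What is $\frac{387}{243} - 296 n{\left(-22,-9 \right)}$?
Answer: $\frac{71971}{27} \approx 2665.6$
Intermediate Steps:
$\frac{387}{243} - 296 n{\left(-22,-9 \right)} = \frac{387}{243} - -2664 = 387 \cdot \frac{1}{243} + 2664 = \frac{43}{27} + 2664 = \frac{71971}{27}$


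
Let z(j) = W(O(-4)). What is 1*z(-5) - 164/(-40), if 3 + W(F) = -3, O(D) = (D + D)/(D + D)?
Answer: -19/10 ≈ -1.9000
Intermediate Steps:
O(D) = 1 (O(D) = (2*D)/((2*D)) = (2*D)*(1/(2*D)) = 1)
W(F) = -6 (W(F) = -3 - 3 = -6)
z(j) = -6
1*z(-5) - 164/(-40) = 1*(-6) - 164/(-40) = -6 - 164*(-1)/40 = -6 - 2*(-41/20) = -6 + 41/10 = -19/10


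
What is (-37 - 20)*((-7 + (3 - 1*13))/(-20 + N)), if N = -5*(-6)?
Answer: 969/10 ≈ 96.900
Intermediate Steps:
N = 30
(-37 - 20)*((-7 + (3 - 1*13))/(-20 + N)) = (-37 - 20)*((-7 + (3 - 1*13))/(-20 + 30)) = -57*(-7 + (3 - 13))/10 = -57*(-7 - 10)/10 = -(-969)/10 = -57*(-17/10) = 969/10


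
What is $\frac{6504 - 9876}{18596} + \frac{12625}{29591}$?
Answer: $\frac{33748412}{137568559} \approx 0.24532$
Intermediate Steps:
$\frac{6504 - 9876}{18596} + \frac{12625}{29591} = \left(6504 - 9876\right) \frac{1}{18596} + 12625 \cdot \frac{1}{29591} = \left(-3372\right) \frac{1}{18596} + \frac{12625}{29591} = - \frac{843}{4649} + \frac{12625}{29591} = \frac{33748412}{137568559}$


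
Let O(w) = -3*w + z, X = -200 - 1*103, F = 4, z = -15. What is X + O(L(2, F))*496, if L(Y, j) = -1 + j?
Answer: -12207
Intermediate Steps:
X = -303 (X = -200 - 103 = -303)
O(w) = -15 - 3*w (O(w) = -3*w - 15 = -15 - 3*w)
X + O(L(2, F))*496 = -303 + (-15 - 3*(-1 + 4))*496 = -303 + (-15 - 3*3)*496 = -303 + (-15 - 9)*496 = -303 - 24*496 = -303 - 11904 = -12207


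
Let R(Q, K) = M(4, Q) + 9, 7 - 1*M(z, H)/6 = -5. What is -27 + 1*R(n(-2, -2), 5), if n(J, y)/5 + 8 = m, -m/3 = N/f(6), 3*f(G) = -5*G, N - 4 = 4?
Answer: 54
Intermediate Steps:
N = 8 (N = 4 + 4 = 8)
M(z, H) = 72 (M(z, H) = 42 - 6*(-5) = 42 + 30 = 72)
f(G) = -5*G/3 (f(G) = (-5*G)/3 = -5*G/3)
m = 12/5 (m = -24/((-5/3*6)) = -24/(-10) = -24*(-1)/10 = -3*(-⅘) = 12/5 ≈ 2.4000)
n(J, y) = -28 (n(J, y) = -40 + 5*(12/5) = -40 + 12 = -28)
R(Q, K) = 81 (R(Q, K) = 72 + 9 = 81)
-27 + 1*R(n(-2, -2), 5) = -27 + 1*81 = -27 + 81 = 54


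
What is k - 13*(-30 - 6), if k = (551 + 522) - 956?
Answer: 585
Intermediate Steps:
k = 117 (k = 1073 - 956 = 117)
k - 13*(-30 - 6) = 117 - 13*(-30 - 6) = 117 - 13*(-36) = 117 + 468 = 585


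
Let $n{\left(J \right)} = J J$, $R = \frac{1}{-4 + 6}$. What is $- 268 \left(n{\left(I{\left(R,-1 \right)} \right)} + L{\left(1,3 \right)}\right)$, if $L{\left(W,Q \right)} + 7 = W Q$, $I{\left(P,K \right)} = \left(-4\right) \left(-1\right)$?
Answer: $-3216$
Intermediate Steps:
$R = \frac{1}{2} \approx 0.5$
$I{\left(P,K \right)} = 4$
$n{\left(J \right)} = J^{2}$
$L{\left(W,Q \right)} = -7 + Q W$ ($L{\left(W,Q \right)} = -7 + W Q = -7 + Q W$)
$- 268 \left(n{\left(I{\left(R,-1 \right)} \right)} + L{\left(1,3 \right)}\right) = - 268 \left(4^{2} + \left(-7 + 3 \cdot 1\right)\right) = - 268 \left(16 + \left(-7 + 3\right)\right) = - 268 \left(16 - 4\right) = \left(-268\right) 12 = -3216$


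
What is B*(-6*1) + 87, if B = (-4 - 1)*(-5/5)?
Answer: 57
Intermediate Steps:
B = 5 (B = -(-25)/5 = -5*(-1) = 5)
B*(-6*1) + 87 = 5*(-6*1) + 87 = 5*(-6) + 87 = -30 + 87 = 57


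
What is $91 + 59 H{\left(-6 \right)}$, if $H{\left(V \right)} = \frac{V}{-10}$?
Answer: $\frac{632}{5} \approx 126.4$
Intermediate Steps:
$H{\left(V \right)} = - \frac{V}{10}$ ($H{\left(V \right)} = V \left(- \frac{1}{10}\right) = - \frac{V}{10}$)
$91 + 59 H{\left(-6 \right)} = 91 + 59 \left(\left(- \frac{1}{10}\right) \left(-6\right)\right) = 91 + 59 \cdot \frac{3}{5} = 91 + \frac{177}{5} = \frac{632}{5}$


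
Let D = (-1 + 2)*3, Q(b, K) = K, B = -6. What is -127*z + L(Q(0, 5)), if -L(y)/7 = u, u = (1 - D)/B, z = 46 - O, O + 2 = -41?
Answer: -33916/3 ≈ -11305.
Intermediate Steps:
O = -43 (O = -2 - 41 = -43)
z = 89 (z = 46 - 1*(-43) = 46 + 43 = 89)
D = 3 (D = 1*3 = 3)
u = 1/3 (u = (1 - 1*3)/(-6) = (1 - 3)*(-1/6) = -2*(-1/6) = 1/3 ≈ 0.33333)
L(y) = -7/3 (L(y) = -7*1/3 = -7/3)
-127*z + L(Q(0, 5)) = -127*89 - 7/3 = -11303 - 7/3 = -33916/3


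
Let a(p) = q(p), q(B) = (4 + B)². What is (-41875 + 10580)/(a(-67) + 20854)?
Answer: -31295/24823 ≈ -1.2607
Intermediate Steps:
a(p) = (4 + p)²
(-41875 + 10580)/(a(-67) + 20854) = (-41875 + 10580)/((4 - 67)² + 20854) = -31295/((-63)² + 20854) = -31295/(3969 + 20854) = -31295/24823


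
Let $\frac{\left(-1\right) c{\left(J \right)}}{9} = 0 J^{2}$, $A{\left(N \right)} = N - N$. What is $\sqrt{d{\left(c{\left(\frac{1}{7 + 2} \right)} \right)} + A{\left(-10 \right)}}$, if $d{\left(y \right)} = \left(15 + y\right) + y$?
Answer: $\sqrt{15} \approx 3.873$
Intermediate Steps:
$A{\left(N \right)} = 0$
$c{\left(J \right)} = 0$ ($c{\left(J \right)} = - 9 \cdot 0 J^{2} = \left(-9\right) 0 = 0$)
$d{\left(y \right)} = 15 + 2 y$
$\sqrt{d{\left(c{\left(\frac{1}{7 + 2} \right)} \right)} + A{\left(-10 \right)}} = \sqrt{\left(15 + 2 \cdot 0\right) + 0} = \sqrt{\left(15 + 0\right) + 0} = \sqrt{15 + 0} = \sqrt{15}$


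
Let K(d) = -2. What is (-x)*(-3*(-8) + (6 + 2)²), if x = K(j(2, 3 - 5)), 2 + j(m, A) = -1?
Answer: 176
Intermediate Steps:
j(m, A) = -3 (j(m, A) = -2 - 1 = -3)
x = -2
(-x)*(-3*(-8) + (6 + 2)²) = (-1*(-2))*(-3*(-8) + (6 + 2)²) = 2*(24 + 8²) = 2*(24 + 64) = 2*88 = 176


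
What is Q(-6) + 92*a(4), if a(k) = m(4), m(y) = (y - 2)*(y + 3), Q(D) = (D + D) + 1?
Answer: 1277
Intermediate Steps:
Q(D) = 1 + 2*D (Q(D) = 2*D + 1 = 1 + 2*D)
m(y) = (-2 + y)*(3 + y)
a(k) = 14 (a(k) = -6 + 4 + 4² = -6 + 4 + 16 = 14)
Q(-6) + 92*a(4) = (1 + 2*(-6)) + 92*14 = (1 - 12) + 1288 = -11 + 1288 = 1277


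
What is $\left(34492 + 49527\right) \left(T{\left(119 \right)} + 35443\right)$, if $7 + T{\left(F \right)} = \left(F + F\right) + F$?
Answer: $3007292067$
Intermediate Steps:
$T{\left(F \right)} = -7 + 3 F$ ($T{\left(F \right)} = -7 + \left(\left(F + F\right) + F\right) = -7 + \left(2 F + F\right) = -7 + 3 F$)
$\left(34492 + 49527\right) \left(T{\left(119 \right)} + 35443\right) = \left(34492 + 49527\right) \left(\left(-7 + 3 \cdot 119\right) + 35443\right) = 84019 \left(\left(-7 + 357\right) + 35443\right) = 84019 \left(350 + 35443\right) = 84019 \cdot 35793 = 3007292067$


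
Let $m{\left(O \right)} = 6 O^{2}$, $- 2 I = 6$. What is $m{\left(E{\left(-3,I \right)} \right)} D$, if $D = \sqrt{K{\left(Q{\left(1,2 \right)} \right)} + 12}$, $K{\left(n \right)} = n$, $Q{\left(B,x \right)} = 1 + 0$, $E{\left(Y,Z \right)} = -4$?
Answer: $96 \sqrt{13} \approx 346.13$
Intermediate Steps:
$I = -3$ ($I = \left(- \frac{1}{2}\right) 6 = -3$)
$Q{\left(B,x \right)} = 1$
$D = \sqrt{13}$ ($D = \sqrt{1 + 12} = \sqrt{13} \approx 3.6056$)
$m{\left(E{\left(-3,I \right)} \right)} D = 6 \left(-4\right)^{2} \sqrt{13} = 6 \cdot 16 \sqrt{13} = 96 \sqrt{13}$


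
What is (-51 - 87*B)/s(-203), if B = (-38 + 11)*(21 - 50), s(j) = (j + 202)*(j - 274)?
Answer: -22724/159 ≈ -142.92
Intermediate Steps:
s(j) = (-274 + j)*(202 + j) (s(j) = (202 + j)*(-274 + j) = (-274 + j)*(202 + j))
B = 783 (B = -27*(-29) = 783)
(-51 - 87*B)/s(-203) = (-51 - 87*783)/(-55348 + (-203)² - 72*(-203)) = (-51 - 68121)/(-55348 + 41209 + 14616) = -68172/477 = -68172*1/477 = -22724/159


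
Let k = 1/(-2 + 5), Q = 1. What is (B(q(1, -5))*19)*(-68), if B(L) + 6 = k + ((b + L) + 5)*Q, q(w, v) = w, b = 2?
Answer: -9044/3 ≈ -3014.7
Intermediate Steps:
k = 1/3 ≈ 0.33333
B(L) = 4/3 + L (B(L) = -6 + (1/3 + ((2 + L) + 5)*1) = -6 + (1/3 + (7 + L)*1) = -6 + (1/3 + (7 + L)) = -6 + (22/3 + L) = 4/3 + L)
(B(q(1, -5))*19)*(-68) = ((4/3 + 1)*19)*(-68) = ((7/3)*19)*(-68) = (133/3)*(-68) = -9044/3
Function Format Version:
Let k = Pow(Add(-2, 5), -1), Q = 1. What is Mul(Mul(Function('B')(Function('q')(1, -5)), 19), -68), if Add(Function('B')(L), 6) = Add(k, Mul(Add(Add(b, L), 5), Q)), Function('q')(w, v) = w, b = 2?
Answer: Rational(-9044, 3) ≈ -3014.7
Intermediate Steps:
k = Rational(1, 3) (k = Pow(3, -1) = Rational(1, 3) ≈ 0.33333)
Function('B')(L) = Add(Rational(4, 3), L) (Function('B')(L) = Add(-6, Add(Rational(1, 3), Mul(Add(Add(2, L), 5), 1))) = Add(-6, Add(Rational(1, 3), Mul(Add(7, L), 1))) = Add(-6, Add(Rational(1, 3), Add(7, L))) = Add(-6, Add(Rational(22, 3), L)) = Add(Rational(4, 3), L))
Mul(Mul(Function('B')(Function('q')(1, -5)), 19), -68) = Mul(Mul(Add(Rational(4, 3), 1), 19), -68) = Mul(Mul(Rational(7, 3), 19), -68) = Mul(Rational(133, 3), -68) = Rational(-9044, 3)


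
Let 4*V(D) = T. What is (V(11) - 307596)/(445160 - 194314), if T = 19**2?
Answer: -1230023/1003384 ≈ -1.2259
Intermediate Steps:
T = 361
V(D) = 361/4 (V(D) = (1/4)*361 = 361/4)
(V(11) - 307596)/(445160 - 194314) = (361/4 - 307596)/(445160 - 194314) = -1230023/4/250846 = -1230023/4*1/250846 = -1230023/1003384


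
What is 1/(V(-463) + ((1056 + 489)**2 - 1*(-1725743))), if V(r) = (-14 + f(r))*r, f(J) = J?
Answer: 1/4333619 ≈ 2.3075e-7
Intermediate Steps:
V(r) = r*(-14 + r) (V(r) = (-14 + r)*r = r*(-14 + r))
1/(V(-463) + ((1056 + 489)**2 - 1*(-1725743))) = 1/(-463*(-14 - 463) + ((1056 + 489)**2 - 1*(-1725743))) = 1/(-463*(-477) + (1545**2 + 1725743)) = 1/(220851 + (2387025 + 1725743)) = 1/(220851 + 4112768) = 1/4333619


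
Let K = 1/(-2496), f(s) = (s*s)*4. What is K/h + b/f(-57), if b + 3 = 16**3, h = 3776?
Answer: 3214673861/10207162368 ≈ 0.31494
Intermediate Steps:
f(s) = 4*s**2 (f(s) = s**2*4 = 4*s**2)
b = 4093 (b = -3 + 16**3 = -3 + 4096 = 4093)
K = -1/2496 ≈ -0.00040064
K/h + b/f(-57) = -1/2496/3776 + 4093/((4*(-57)**2)) = -1/2496*1/3776 + 4093/((4*3249)) = -1/9424896 + 4093/12996 = 3214673861/10207162368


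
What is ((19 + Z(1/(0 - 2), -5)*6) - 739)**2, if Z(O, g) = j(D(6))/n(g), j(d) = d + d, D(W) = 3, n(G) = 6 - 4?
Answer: 492804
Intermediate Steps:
n(G) = 2
j(d) = 2*d
Z(O, g) = 3 (Z(O, g) = (2*3)/2 = 6*(1/2) = 3)
((19 + Z(1/(0 - 2), -5)*6) - 739)**2 = ((19 + 3*6) - 739)**2 = ((19 + 18) - 739)**2 = (37 - 739)**2 = (-702)**2 = 492804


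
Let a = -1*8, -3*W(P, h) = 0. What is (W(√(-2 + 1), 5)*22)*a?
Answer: 0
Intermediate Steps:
W(P, h) = 0 (W(P, h) = -⅓*0 = 0)
a = -8
(W(√(-2 + 1), 5)*22)*a = (0*22)*(-8) = 0*(-8) = 0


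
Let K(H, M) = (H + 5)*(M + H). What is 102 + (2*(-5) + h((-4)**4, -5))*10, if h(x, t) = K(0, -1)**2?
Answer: 252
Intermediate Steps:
K(H, M) = (5 + H)*(H + M)
h(x, t) = 25 (h(x, t) = (0**2 + 5*0 + 5*(-1) + 0*(-1))**2 = (0 + 0 - 5 + 0)**2 = (-5)**2 = 25)
102 + (2*(-5) + h((-4)**4, -5))*10 = 102 + (2*(-5) + 25)*10 = 102 + (-10 + 25)*10 = 102 + 15*10 = 102 + 150 = 252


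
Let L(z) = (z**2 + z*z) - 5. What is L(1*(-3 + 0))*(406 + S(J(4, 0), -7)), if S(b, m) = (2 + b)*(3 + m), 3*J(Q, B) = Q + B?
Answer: 15314/3 ≈ 5104.7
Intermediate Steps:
J(Q, B) = B/3 + Q/3 (J(Q, B) = (Q + B)/3 = (B + Q)/3 = B/3 + Q/3)
L(z) = -5 + 2*z**2 (L(z) = (z**2 + z**2) - 5 = 2*z**2 - 5 = -5 + 2*z**2)
L(1*(-3 + 0))*(406 + S(J(4, 0), -7)) = (-5 + 2*(1*(-3 + 0))**2)*(406 + (6 + 2*(-7) + 3*((1/3)*0 + (1/3)*4) + ((1/3)*0 + (1/3)*4)*(-7))) = (-5 + 2*(1*(-3))**2)*(406 + (6 - 14 + 3*(0 + 4/3) + (0 + 4/3)*(-7))) = (-5 + 2*(-3)**2)*(406 + (6 - 14 + 3*(4/3) + (4/3)*(-7))) = (-5 + 2*9)*(406 + (6 - 14 + 4 - 28/3)) = (-5 + 18)*(406 - 40/3) = 13*(1178/3) = 15314/3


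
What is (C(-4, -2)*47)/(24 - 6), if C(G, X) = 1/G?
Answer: -47/72 ≈ -0.65278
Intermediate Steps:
(C(-4, -2)*47)/(24 - 6) = (47/(-4))/(24 - 6) = -¼*47/18 = -47/4*1/18 = -47/72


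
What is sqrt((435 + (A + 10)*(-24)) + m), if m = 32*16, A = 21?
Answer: sqrt(203) ≈ 14.248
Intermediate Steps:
m = 512
sqrt((435 + (A + 10)*(-24)) + m) = sqrt((435 + (21 + 10)*(-24)) + 512) = sqrt((435 + 31*(-24)) + 512) = sqrt((435 - 744) + 512) = sqrt(-309 + 512) = sqrt(203)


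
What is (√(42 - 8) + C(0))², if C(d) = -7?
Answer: (7 - √34)² ≈ 1.3667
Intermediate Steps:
(√(42 - 8) + C(0))² = (√(42 - 8) - 7)² = (√34 - 7)² = (-7 + √34)²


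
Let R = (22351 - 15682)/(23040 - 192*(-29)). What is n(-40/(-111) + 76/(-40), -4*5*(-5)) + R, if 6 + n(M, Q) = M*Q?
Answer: -169074463/1058496 ≈ -159.73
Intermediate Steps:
n(M, Q) = -6 + M*Q
R = 2223/9536 (R = 6669/(23040 + 5568) = 6669/28608 = 6669*(1/28608) = 2223/9536 ≈ 0.23312)
n(-40/(-111) + 76/(-40), -4*5*(-5)) + R = (-6 + (-40/(-111) + 76/(-40))*(-4*5*(-5))) + 2223/9536 = (-6 + (-40*(-1/111) + 76*(-1/40))*(-20*(-5))) + 2223/9536 = (-6 + (40/111 - 19/10)*100) + 2223/9536 = (-6 - 1709/1110*100) + 2223/9536 = (-6 - 17090/111) + 2223/9536 = -17756/111 + 2223/9536 = -169074463/1058496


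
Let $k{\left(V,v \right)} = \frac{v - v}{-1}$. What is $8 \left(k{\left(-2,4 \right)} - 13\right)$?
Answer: $-104$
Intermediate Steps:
$k{\left(V,v \right)} = 0$ ($k{\left(V,v \right)} = 0 \left(-1\right) = 0$)
$8 \left(k{\left(-2,4 \right)} - 13\right) = 8 \left(0 - 13\right) = 8 \left(-13\right) = -104$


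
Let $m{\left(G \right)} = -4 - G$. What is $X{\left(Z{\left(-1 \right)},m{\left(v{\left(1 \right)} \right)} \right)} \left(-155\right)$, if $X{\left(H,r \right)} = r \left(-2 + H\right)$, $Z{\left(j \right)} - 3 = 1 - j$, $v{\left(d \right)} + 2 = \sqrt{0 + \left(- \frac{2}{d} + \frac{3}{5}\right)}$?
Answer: $930 + 93 i \sqrt{35} \approx 930.0 + 550.2 i$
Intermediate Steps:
$v{\left(d \right)} = -2 + \sqrt{\frac{3}{5} - \frac{2}{d}}$ ($v{\left(d \right)} = -2 + \sqrt{0 + \left(- \frac{2}{d} + \frac{3}{5}\right)} = -2 + \sqrt{0 + \left(\frac{3}{5} - \frac{2}{d}\right)} = -2 + \sqrt{\frac{3}{5} - \frac{2}{d}}$)
$Z{\left(j \right)} = 4 - j$ ($Z{\left(j \right)} = 3 - \left(-1 + j\right) = 4 - j$)
$X{\left(Z{\left(-1 \right)},m{\left(v{\left(1 \right)} \right)} \right)} \left(-155\right) = \left(-4 - \left(-2 + \frac{\sqrt{15 - \frac{50}{1}}}{5}\right)\right) \left(-2 + \left(4 - -1\right)\right) \left(-155\right) = \left(-4 - \left(-2 + \frac{\sqrt{15 - 50}}{5}\right)\right) \left(-2 + \left(4 + 1\right)\right) \left(-155\right) = \left(-4 - \left(-2 + \frac{\sqrt{15 - 50}}{5}\right)\right) \left(-2 + 5\right) \left(-155\right) = \left(-4 - \left(-2 + \frac{\sqrt{-35}}{5}\right)\right) 3 \left(-155\right) = \left(-4 - \left(-2 + \frac{i \sqrt{35}}{5}\right)\right) 3 \left(-155\right) = \left(-4 + \left(2 - \frac{i \sqrt{35}}{5}\right)\right) 3 \left(-155\right) = \left(-2 - \frac{i \sqrt{35}}{5}\right) 3 \left(-155\right) = \left(-6 - \frac{3 i \sqrt{35}}{5}\right) \left(-155\right) = 930 + 93 i \sqrt{35}$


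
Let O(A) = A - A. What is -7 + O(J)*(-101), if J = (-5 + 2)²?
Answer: -7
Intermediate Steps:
J = 9 (J = (-3)² = 9)
O(A) = 0
-7 + O(J)*(-101) = -7 + 0*(-101) = -7 + 0 = -7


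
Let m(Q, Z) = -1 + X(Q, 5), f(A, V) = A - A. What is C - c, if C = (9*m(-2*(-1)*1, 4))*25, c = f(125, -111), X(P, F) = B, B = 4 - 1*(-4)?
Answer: 1575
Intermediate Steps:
B = 8 (B = 4 + 4 = 8)
X(P, F) = 8
f(A, V) = 0
c = 0
m(Q, Z) = 7 (m(Q, Z) = -1 + 8 = 7)
C = 1575 (C = (9*7)*25 = 63*25 = 1575)
C - c = 1575 - 1*0 = 1575 + 0 = 1575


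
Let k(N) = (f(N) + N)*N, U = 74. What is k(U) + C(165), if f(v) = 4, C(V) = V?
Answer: 5937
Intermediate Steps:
k(N) = N*(4 + N) (k(N) = (4 + N)*N = N*(4 + N))
k(U) + C(165) = 74*(4 + 74) + 165 = 74*78 + 165 = 5772 + 165 = 5937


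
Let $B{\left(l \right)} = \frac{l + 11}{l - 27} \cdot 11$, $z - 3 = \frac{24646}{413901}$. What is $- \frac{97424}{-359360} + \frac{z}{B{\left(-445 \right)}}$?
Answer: $\frac{1818311335369}{3170009812860} \approx 0.5736$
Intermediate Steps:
$z = \frac{1266349}{413901}$ ($z = 3 + \frac{24646}{413901} = \frac{1266349}{413901} \approx 3.0595$)
$B{\left(l \right)} = \frac{11 \left(11 + l\right)}{-27 + l}$ ($B{\left(l \right)} = \frac{11 + l}{-27 + l} 11 = \frac{11 \left(11 + l\right)}{-27 + l}$)
$- \frac{97424}{-359360} + \frac{z}{B{\left(-445 \right)}} = - \frac{97424}{-359360} + \frac{1266349}{413901 \frac{11 \left(11 - 445\right)}{-27 - 445}} = \left(-97424\right) \left(- \frac{1}{359360}\right) + \frac{1266349}{413901 \cdot 11 \frac{1}{-472} \left(-434\right)} = \frac{6089}{22460} + \frac{1266349}{413901 \cdot 11 \left(- \frac{1}{472}\right) \left(-434\right)} = \frac{6089}{22460} + \frac{1266349}{413901 \cdot \frac{2387}{236}} = \frac{6089}{22460} + \frac{1266349}{413901} \cdot \frac{236}{2387} = \frac{6089}{22460} + \frac{42694052}{141140241} = \frac{1818311335369}{3170009812860}$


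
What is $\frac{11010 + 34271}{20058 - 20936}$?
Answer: $- \frac{45281}{878} \approx -51.573$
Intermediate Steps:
$\frac{11010 + 34271}{20058 - 20936} = \frac{45281}{-878} = 45281 \left(- \frac{1}{878}\right) = - \frac{45281}{878}$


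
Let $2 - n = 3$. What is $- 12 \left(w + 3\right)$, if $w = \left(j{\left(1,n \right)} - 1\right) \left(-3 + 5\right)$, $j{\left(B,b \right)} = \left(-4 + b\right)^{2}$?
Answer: $-612$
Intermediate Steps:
$n = -1$ ($n = 2 - 3 = -1$)
$w = 48$ ($w = \left(\left(-4 - 1\right)^{2} - 1\right) \left(-3 + 5\right) = \left(\left(-5\right)^{2} - 1\right) 2 = \left(25 - 1\right) 2 = 24 \cdot 2 = 48$)
$- 12 \left(w + 3\right) = - 12 \left(48 + 3\right) = \left(-12\right) 51 = -612$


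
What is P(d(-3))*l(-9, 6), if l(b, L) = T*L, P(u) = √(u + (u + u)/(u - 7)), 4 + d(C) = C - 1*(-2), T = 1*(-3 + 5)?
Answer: 10*I*√6 ≈ 24.495*I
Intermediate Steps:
T = 2 (T = 1*2 = 2)
d(C) = -2 + C (d(C) = -4 + (C - 1*(-2)) = -4 + (C + 2) = -4 + (2 + C) = -2 + C)
P(u) = √(u + 2*u/(-7 + u)) (P(u) = √(u + (2*u)/(-7 + u)) = √(u + 2*u/(-7 + u)))
l(b, L) = 2*L
P(d(-3))*l(-9, 6) = √((-2 - 3)*(-5 + (-2 - 3))/(-7 + (-2 - 3)))*(2*6) = √(-5*(-5 - 5)/(-7 - 5))*12 = √(-5*(-10)/(-12))*12 = √(-5*(-1/12)*(-10))*12 = √(-25/6)*12 = (5*I*√6/6)*12 = 10*I*√6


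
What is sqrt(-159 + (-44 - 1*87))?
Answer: I*sqrt(290) ≈ 17.029*I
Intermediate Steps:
sqrt(-159 + (-44 - 1*87)) = sqrt(-159 + (-44 - 87)) = sqrt(-159 - 131) = sqrt(-290) = I*sqrt(290)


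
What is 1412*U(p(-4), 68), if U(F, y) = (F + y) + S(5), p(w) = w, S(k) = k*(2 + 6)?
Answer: 146848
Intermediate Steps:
S(k) = 8*k (S(k) = k*8 = 8*k)
U(F, y) = 40 + F + y (U(F, y) = (F + y) + 8*5 = (F + y) + 40 = 40 + F + y)
1412*U(p(-4), 68) = 1412*(40 - 4 + 68) = 1412*104 = 146848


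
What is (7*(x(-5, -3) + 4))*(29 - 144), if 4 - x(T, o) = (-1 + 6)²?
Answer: 13685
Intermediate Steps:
x(T, o) = -21 (x(T, o) = 4 - (-1 + 6)² = 4 - 1*5² = 4 - 1*25 = 4 - 25 = -21)
(7*(x(-5, -3) + 4))*(29 - 144) = (7*(-21 + 4))*(29 - 144) = (7*(-17))*(-115) = -119*(-115) = 13685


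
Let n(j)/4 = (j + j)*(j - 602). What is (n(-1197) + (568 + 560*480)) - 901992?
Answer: 16594600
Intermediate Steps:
n(j) = 8*j*(-602 + j) (n(j) = 4*((j + j)*(j - 602)) = 4*((2*j)*(-602 + j)) = 4*(2*j*(-602 + j)) = 8*j*(-602 + j))
(n(-1197) + (568 + 560*480)) - 901992 = (8*(-1197)*(-602 - 1197) + (568 + 560*480)) - 901992 = (8*(-1197)*(-1799) + (568 + 268800)) - 901992 = (17227224 + 269368) - 901992 = 17496592 - 901992 = 16594600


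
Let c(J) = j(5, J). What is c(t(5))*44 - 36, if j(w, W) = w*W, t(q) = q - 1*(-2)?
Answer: 1504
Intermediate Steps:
t(q) = 2 + q (t(q) = q + 2 = 2 + q)
j(w, W) = W*w
c(J) = 5*J (c(J) = J*5 = 5*J)
c(t(5))*44 - 36 = (5*(2 + 5))*44 - 36 = (5*7)*44 - 36 = 35*44 - 36 = 1540 - 36 = 1504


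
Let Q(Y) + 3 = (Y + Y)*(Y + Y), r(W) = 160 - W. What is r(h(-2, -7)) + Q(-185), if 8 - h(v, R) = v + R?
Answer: 137040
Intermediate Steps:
h(v, R) = 8 - R - v (h(v, R) = 8 - (v + R) = 8 - (R + v) = 8 + (-R - v) = 8 - R - v)
Q(Y) = -3 + 4*Y**2 (Q(Y) = -3 + (Y + Y)*(Y + Y) = -3 + (2*Y)*(2*Y) = -3 + 4*Y**2)
r(h(-2, -7)) + Q(-185) = (160 - (8 - 1*(-7) - 1*(-2))) + (-3 + 4*(-185)**2) = (160 - (8 + 7 + 2)) + (-3 + 4*34225) = (160 - 1*17) + (-3 + 136900) = (160 - 17) + 136897 = 143 + 136897 = 137040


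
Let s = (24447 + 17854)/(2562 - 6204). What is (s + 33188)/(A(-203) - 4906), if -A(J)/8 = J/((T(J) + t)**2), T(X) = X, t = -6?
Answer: -5277905121995/780470992404 ≈ -6.7625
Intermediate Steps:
s = -42301/3642 (s = 42301/(-3642) = 42301*(-1/3642) = -42301/3642 ≈ -11.615)
A(J) = -8*J/(-6 + J)**2 (A(J) = -8*J/((J - 6)**2) = -8*J/((-6 + J)**2) = -8*J/(-6 + J)**2)
(s + 33188)/(A(-203) - 4906) = (-42301/3642 + 33188)/(-8*(-203)/(-6 - 203)**2 - 4906) = 120828395/(3642*(-8*(-203)/(-209)**2 - 4906)) = 120828395/(3642*(-8*(-203)*1/43681 - 4906)) = 120828395/(3642*(1624/43681 - 4906)) = 120828395/(3642*(-214297362/43681)) = (120828395/3642)*(-43681/214297362) = -5277905121995/780470992404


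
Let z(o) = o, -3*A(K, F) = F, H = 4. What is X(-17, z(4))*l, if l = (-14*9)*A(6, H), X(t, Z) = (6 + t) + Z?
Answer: -1176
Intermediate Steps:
A(K, F) = -F/3
X(t, Z) = 6 + Z + t
l = 168 (l = (-14*9)*(-1/3*4) = -126*(-4/3) = 168)
X(-17, z(4))*l = (6 + 4 - 17)*168 = -7*168 = -1176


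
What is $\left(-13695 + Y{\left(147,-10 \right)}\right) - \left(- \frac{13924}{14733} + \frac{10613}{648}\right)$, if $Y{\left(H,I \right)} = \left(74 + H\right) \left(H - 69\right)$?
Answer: $\frac{3741958415}{1060776} \approx 3527.6$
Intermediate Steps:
$Y{\left(H,I \right)} = \left(-69 + H\right) \left(74 + H\right)$ ($Y{\left(H,I \right)} = \left(74 + H\right) \left(-69 + H\right) = \left(-69 + H\right) \left(74 + H\right)$)
$\left(-13695 + Y{\left(147,-10 \right)}\right) - \left(- \frac{13924}{14733} + \frac{10613}{648}\right) = \left(-13695 + \left(-5106 + 147^{2} + 5 \cdot 147\right)\right) - \left(- \frac{13924}{14733} + \frac{10613}{648}\right) = \left(-13695 + \left(-5106 + 21609 + 735\right)\right) - \frac{16370953}{1060776} = \left(-13695 + 17238\right) + \left(\frac{13924}{14733} - \frac{10613}{648}\right) = 3543 - \frac{16370953}{1060776} = \frac{3741958415}{1060776}$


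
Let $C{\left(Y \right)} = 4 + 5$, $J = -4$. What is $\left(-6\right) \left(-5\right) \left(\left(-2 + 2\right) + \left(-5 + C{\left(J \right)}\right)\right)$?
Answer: $120$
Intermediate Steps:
$C{\left(Y \right)} = 9$
$\left(-6\right) \left(-5\right) \left(\left(-2 + 2\right) + \left(-5 + C{\left(J \right)}\right)\right) = \left(-6\right) \left(-5\right) \left(\left(-2 + 2\right) + \left(-5 + 9\right)\right) = 30 \left(0 + 4\right) = 30 \cdot 4 = 120$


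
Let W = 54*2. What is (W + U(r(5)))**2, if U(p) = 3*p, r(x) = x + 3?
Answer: 17424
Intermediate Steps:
r(x) = 3 + x
W = 108
(W + U(r(5)))**2 = (108 + 3*(3 + 5))**2 = (108 + 3*8)**2 = (108 + 24)**2 = 132**2 = 17424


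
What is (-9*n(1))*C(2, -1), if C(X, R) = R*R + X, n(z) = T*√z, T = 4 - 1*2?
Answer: -54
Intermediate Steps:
T = 2 (T = 4 - 2 = 2)
n(z) = 2*√z
C(X, R) = X + R² (C(X, R) = R² + X = X + R²)
(-9*n(1))*C(2, -1) = (-18*√1)*(2 + (-1)²) = (-18)*(2 + 1) = -9*2*3 = -18*3 = -54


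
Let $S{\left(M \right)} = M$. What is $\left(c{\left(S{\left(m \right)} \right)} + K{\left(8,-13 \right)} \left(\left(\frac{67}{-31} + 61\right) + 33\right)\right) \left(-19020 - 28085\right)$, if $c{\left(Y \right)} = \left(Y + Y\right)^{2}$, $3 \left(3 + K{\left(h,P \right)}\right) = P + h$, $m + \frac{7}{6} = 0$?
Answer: $\frac{5560980775}{279} \approx 1.9932 \cdot 10^{7}$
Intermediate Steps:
$m = - \frac{7}{6}$ ($m = - \frac{7}{6} + 0 = - \frac{7}{6} \approx -1.1667$)
$K{\left(h,P \right)} = -3 + \frac{P}{3} + \frac{h}{3}$ ($K{\left(h,P \right)} = -3 + \frac{P + h}{3} = -3 + \left(\frac{P}{3} + \frac{h}{3}\right) = -3 + \frac{P}{3} + \frac{h}{3}$)
$c{\left(Y \right)} = 4 Y^{2}$ ($c{\left(Y \right)} = \left(2 Y\right)^{2} = 4 Y^{2}$)
$\left(c{\left(S{\left(m \right)} \right)} + K{\left(8,-13 \right)} \left(\left(\frac{67}{-31} + 61\right) + 33\right)\right) \left(-19020 - 28085\right) = \left(4 \left(- \frac{7}{6}\right)^{2} + \left(-3 + \frac{1}{3} \left(-13\right) + \frac{1}{3} \cdot 8\right) \left(\left(\frac{67}{-31} + 61\right) + 33\right)\right) \left(-19020 - 28085\right) = \left(4 \cdot \frac{49}{36} + \left(-3 - \frac{13}{3} + \frac{8}{3}\right) \left(\left(67 \left(- \frac{1}{31}\right) + 61\right) + 33\right)\right) \left(-47105\right) = \left(\frac{49}{9} - \frac{14 \left(\left(- \frac{67}{31} + 61\right) + 33\right)}{3}\right) \left(-47105\right) = \left(\frac{49}{9} - \frac{14 \left(\frac{1824}{31} + 33\right)}{3}\right) \left(-47105\right) = \left(\frac{49}{9} - \frac{13286}{31}\right) \left(-47105\right) = \left(- \frac{118055}{279}\right) \left(-47105\right) = \frac{5560980775}{279}$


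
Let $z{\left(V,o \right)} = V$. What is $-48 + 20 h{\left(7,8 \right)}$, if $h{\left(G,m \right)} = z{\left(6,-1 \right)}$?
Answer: $72$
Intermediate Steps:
$h{\left(G,m \right)} = 6$
$-48 + 20 h{\left(7,8 \right)} = -48 + 20 \cdot 6 = -48 + 120 = 72$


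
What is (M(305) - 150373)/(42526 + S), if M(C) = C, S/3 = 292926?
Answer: -37517/230326 ≈ -0.16289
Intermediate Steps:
S = 878778 (S = 3*292926 = 878778)
(M(305) - 150373)/(42526 + S) = (305 - 150373)/(42526 + 878778) = -150068/921304 = -150068*1/921304 = -37517/230326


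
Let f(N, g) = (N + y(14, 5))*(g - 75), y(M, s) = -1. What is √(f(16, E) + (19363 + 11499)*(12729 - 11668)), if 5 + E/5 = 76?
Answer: √32748782 ≈ 5722.7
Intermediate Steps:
E = 355 (E = -25 + 5*76 = -25 + 380 = 355)
f(N, g) = (-1 + N)*(-75 + g) (f(N, g) = (N - 1)*(g - 75) = (-1 + N)*(-75 + g))
√(f(16, E) + (19363 + 11499)*(12729 - 11668)) = √((75 - 1*355 - 75*16 + 16*355) + (19363 + 11499)*(12729 - 11668)) = √((75 - 355 - 1200 + 5680) + 30862*1061) = √(4200 + 32744582) = √32748782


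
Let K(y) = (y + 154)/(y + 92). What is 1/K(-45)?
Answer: 47/109 ≈ 0.43119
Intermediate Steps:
K(y) = (154 + y)/(92 + y)
1/K(-45) = 1/((154 - 45)/(92 - 45)) = 1/(109/47) = 47/109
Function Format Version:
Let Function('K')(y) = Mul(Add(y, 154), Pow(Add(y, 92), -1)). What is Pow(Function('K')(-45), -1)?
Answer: Rational(47, 109) ≈ 0.43119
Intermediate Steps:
Function('K')(y) = Mul(Pow(Add(92, y), -1), Add(154, y)) (Function('K')(y) = Mul(Add(154, y), Pow(Add(92, y), -1)) = Mul(Pow(Add(92, y), -1), Add(154, y)))
Pow(Function('K')(-45), -1) = Pow(Mul(Pow(Add(92, -45), -1), Add(154, -45)), -1) = Pow(Mul(Pow(47, -1), 109), -1) = Pow(Mul(Rational(1, 47), 109), -1) = Pow(Rational(109, 47), -1) = Rational(47, 109)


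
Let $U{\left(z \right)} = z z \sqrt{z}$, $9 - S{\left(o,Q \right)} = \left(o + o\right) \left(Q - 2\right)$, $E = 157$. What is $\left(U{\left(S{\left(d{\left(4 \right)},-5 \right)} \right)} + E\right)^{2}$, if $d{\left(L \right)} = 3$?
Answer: $345049900 + 816714 \sqrt{51} \approx 3.5088 \cdot 10^{8}$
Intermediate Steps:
$S{\left(o,Q \right)} = 9 - 2 o \left(-2 + Q\right)$ ($S{\left(o,Q \right)} = 9 - \left(o + o\right) \left(Q - 2\right) = 9 - 2 o \left(-2 + Q\right)$)
$U{\left(z \right)} = z^{\frac{5}{2}}$ ($U{\left(z \right)} = z^{2} \sqrt{z} = z^{\frac{5}{2}}$)
$\left(U{\left(S{\left(d{\left(4 \right)},-5 \right)} \right)} + E\right)^{2} = \left(\left(9 + 4 \cdot 3 - \left(-10\right) 3\right)^{\frac{5}{2}} + 157\right)^{2} = \left(\left(9 + 12 + 30\right)^{\frac{5}{2}} + 157\right)^{2} = \left(51^{\frac{5}{2}} + 157\right)^{2} = \left(2601 \sqrt{51} + 157\right)^{2} = \left(157 + 2601 \sqrt{51}\right)^{2}$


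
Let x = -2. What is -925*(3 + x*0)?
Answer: -2775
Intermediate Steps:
-925*(3 + x*0) = -925*(3 - 2*0) = -925*(3 + 0) = -925*3 = -2775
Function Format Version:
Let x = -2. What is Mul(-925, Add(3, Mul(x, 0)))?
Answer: -2775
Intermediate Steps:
Mul(-925, Add(3, Mul(x, 0))) = Mul(-925, Add(3, Mul(-2, 0))) = Mul(-925, Add(3, 0)) = Mul(-925, 3) = -2775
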